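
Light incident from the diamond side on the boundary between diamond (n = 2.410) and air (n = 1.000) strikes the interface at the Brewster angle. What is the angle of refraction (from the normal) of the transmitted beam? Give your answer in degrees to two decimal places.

First find Brewster's angle: tan θ_B = 1.000/2.410 = 0.4149, giving θ_B = 22.54°.
The refracted ray is perpendicular to the reflected ray, so θ_t = 90° − θ_B = 67.46°.

θ_t ≈ 67.46°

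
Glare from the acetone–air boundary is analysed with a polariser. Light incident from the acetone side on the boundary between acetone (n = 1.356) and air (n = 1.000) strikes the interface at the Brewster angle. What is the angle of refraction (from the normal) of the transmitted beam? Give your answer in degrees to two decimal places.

θ_B = arctan(n₂/n₁) = arctan(1.000/1.356) = 36.41°.
The refracted ray is perpendicular to the reflected ray, so θ_t = 90° − θ_B = 53.59°.

θ_t ≈ 53.59°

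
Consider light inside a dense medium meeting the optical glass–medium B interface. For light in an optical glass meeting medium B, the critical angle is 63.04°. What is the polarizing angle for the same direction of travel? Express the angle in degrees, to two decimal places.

θ_B ≈ 41.71°

sin θ_c = n₂/n₁, so n₂/n₁ = sin 63.04° = 0.8913.
Brewster: tan θ_B = n₂/n₁ = 0.8913.
θ_B = arctan(0.8913) = 41.71°.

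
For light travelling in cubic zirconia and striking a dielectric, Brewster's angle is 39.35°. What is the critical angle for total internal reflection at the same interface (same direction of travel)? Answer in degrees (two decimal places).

n₂/n₁ = tan 39.35° = 0.8199; the critical angle satisfies sin θ_c = n₂/n₁.
θ_c = arcsin(0.8199) = 55.08°.

θ_c ≈ 55.08°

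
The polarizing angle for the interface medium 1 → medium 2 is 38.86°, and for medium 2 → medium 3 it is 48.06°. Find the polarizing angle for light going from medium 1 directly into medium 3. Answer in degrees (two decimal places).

tan θ_B(1→2) = n₂/n₁ = tan 38.86° = 0.8057.
tan θ_B(2→3) = n₃/n₂ = tan 48.06° = 1.1130.
So n₃/n₁ = (n₂/n₁)(n₃/n₂) = 0.8057 × 1.1130 = 0.8968.
θ_B(1→3) = arctan(0.8968) = 41.88°.

θ_B ≈ 41.88°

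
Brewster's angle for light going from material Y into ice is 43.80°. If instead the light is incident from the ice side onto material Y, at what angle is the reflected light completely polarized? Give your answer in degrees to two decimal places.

tan θ_B' = n₁/n₂ = 1/tan θ_B, so θ_B' = 90° − θ_B.
θ_B' = 90° − 43.80° = 46.20°.

θ_B' ≈ 46.20°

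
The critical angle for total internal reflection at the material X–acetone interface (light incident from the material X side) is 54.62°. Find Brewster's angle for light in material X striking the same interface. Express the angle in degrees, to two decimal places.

n₂/n₁ = sin θ_c = sin 54.62° = 0.8153.
tan θ_B equals the same ratio, so θ_B = arctan(0.8153) = 39.19°.

θ_B ≈ 39.19°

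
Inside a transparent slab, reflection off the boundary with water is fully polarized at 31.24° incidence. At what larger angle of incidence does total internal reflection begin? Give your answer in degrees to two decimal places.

θ_c ≈ 37.34°

From Brewster, n₂/n₁ = tan θ_B = tan 31.24° = 0.6066.
Then sin θ_c = n₂/n₁ = 0.6066, so θ_c = arcsin 0.6066 = 37.34°.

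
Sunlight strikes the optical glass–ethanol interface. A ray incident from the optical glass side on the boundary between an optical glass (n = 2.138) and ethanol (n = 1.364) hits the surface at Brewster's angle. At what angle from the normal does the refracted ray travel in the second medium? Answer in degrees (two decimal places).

θ_B = arctan(n₂/n₁) = arctan(1.364/2.138) = 32.54°.
At Brewster's angle the reflected and refracted rays are perpendicular, so θ_t = 90° − θ_B = 90° − 32.54° = 57.46°.

θ_t ≈ 57.46°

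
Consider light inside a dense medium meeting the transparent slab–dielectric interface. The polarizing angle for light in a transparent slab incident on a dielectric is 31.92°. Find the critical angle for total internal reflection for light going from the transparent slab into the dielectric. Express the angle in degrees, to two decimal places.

n₂/n₁ = tan 31.92° = 0.6229; the critical angle satisfies sin θ_c = n₂/n₁.
θ_c = arcsin(0.6229) = 38.53°.

θ_c ≈ 38.53°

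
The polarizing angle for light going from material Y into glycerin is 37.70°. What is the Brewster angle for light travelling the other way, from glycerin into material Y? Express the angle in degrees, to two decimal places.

tan θ_B' = n₁/n₂ = 1/tan θ_B, so θ_B' = 90° − θ_B.
θ_B' = 90° − 37.70° = 52.30°.

θ_B' ≈ 52.30°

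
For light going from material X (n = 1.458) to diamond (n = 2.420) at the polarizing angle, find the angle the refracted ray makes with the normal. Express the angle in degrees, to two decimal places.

θ_t ≈ 31.07°

tan θ_B = n₂/n₁ = 2.420/1.458 = 1.6598, so θ_B = 58.93°.
Since θ_B + θ_t = 90° at Brewster incidence, θ_t = 90° − 58.93° = 31.07°.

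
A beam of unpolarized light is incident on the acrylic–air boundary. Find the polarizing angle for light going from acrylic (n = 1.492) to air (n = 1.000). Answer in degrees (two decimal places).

θ_B ≈ 33.83°

Brewster's condition: tan θ_B = n₂/n₁ = 1.000/1.492 = 0.6702.
So θ_B = arctan 0.6702 = 33.83°.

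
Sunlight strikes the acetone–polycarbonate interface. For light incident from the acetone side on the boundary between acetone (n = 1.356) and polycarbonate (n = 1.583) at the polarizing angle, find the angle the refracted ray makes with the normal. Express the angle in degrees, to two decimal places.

θ_t ≈ 40.58°

tan θ_B = n₂/n₁ = 1.583/1.356 = 1.1674, so θ_B = 49.42°.
Since θ_B + θ_t = 90° at Brewster incidence, θ_t = 90° − 49.42° = 40.58°.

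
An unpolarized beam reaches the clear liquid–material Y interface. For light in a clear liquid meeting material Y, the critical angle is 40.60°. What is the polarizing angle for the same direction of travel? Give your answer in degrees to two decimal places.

At the critical angle sin θ_c = n₂/n₁, giving n₂/n₁ = sin 40.60° = 0.6508.
Then tan θ_B = n₂/n₁ = 0.6508, so θ_B = arctan 0.6508 = 33.06°.

θ_B ≈ 33.06°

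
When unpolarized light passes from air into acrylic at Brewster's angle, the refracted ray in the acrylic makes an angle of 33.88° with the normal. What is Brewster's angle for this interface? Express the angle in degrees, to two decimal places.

θ_B ≈ 56.12°

Since the reflected and refracted rays are at right angles at the polarizing angle, θ_B + θ_t = 90°.
So θ_B = 90° − θ_t = 90° − 33.88° = 56.12°.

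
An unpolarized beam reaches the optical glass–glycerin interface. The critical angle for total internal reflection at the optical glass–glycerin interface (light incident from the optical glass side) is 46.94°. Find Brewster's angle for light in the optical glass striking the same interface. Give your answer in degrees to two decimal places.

sin θ_c = n₂/n₁, so n₂/n₁ = sin 46.94° = 0.7306.
Brewster: tan θ_B = n₂/n₁ = 0.7306.
θ_B = arctan(0.7306) = 36.15°.

θ_B ≈ 36.15°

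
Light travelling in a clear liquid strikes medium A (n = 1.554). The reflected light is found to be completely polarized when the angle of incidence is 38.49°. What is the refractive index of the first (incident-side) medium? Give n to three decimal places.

At Brewster's angle, tan θ_B = n₂/n₁ with n₁ on the incident side (a clear liquid) and n₂ on the transmitted side (medium A).
n₁ = n₂ / tan θ_B = 1.554 / tan 38.49° = 1.954.

n ≈ 1.954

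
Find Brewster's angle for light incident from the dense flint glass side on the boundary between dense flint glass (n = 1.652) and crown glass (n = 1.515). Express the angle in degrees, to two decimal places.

θ_B ≈ 42.52°

The reflected p-component vanishes when tan θ_B = n₂/n₁.
Here n₂/n₁ = 1.515/1.652 = 0.9171, and Brewster's law gives tan θ_B = n₂/n₁. Taking the arctangent, θ_B = 42.52°.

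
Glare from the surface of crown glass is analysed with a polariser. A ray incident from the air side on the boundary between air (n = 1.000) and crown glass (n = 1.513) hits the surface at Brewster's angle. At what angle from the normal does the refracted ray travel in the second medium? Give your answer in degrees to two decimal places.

θ_t ≈ 33.46°

θ_B = arctan(n₂/n₁) = arctan(1.513/1.000) = 56.54°.
At Brewster's angle the reflected and refracted rays are perpendicular, so θ_t = 90° − θ_B = 90° − 56.54° = 33.46°.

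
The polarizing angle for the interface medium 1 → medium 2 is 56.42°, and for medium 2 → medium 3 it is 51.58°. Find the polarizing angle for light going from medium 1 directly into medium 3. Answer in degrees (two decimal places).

Each Brewster angle gives a ratio: n₂/n₁ = tan 56.42° = 1.5063, n₃/n₂ = tan 51.58° = 1.2608.
Multiplying, n₃/n₁ = 1.5063 × 1.2608 = 1.8991, and θ_B(1→3) = arctan 1.8991 = 62.23°.

θ_B ≈ 62.23°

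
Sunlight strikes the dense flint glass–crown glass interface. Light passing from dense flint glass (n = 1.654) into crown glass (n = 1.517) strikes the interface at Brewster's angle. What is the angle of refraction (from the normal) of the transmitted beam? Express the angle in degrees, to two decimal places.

θ_B = arctan(n₂/n₁) = arctan(1.517/1.654) = 42.53°.
The refracted ray is perpendicular to the reflected ray, so θ_t = 90° − θ_B = 47.47°.

θ_t ≈ 47.47°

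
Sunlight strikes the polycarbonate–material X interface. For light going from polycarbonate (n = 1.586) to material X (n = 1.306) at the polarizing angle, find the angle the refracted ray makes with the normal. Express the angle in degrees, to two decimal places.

θ_t ≈ 50.53°

First find Brewster's angle: tan θ_B = 1.306/1.586 = 0.8235, giving θ_B = 39.47°.
Since θ_B + θ_t = 90° at Brewster incidence, θ_t = 90° − 39.47° = 50.53°.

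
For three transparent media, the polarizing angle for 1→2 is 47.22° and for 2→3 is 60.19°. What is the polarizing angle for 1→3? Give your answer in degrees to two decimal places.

tan θ_B(1→2) = n₂/n₁ = tan 47.22° = 1.0807.
tan θ_B(2→3) = n₃/n₂ = tan 60.19° = 1.7454.
n₃/n₁ = 1.8862. Then tan θ_B(1→3) = n₃/n₁, so θ_B(1→3) = arctan(1.8862) = 62.07°.

θ_B ≈ 62.07°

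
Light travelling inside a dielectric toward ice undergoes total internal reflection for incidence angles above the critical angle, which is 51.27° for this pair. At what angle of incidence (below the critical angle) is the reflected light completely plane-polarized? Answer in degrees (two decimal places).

θ_B ≈ 37.96°

At the critical angle sin θ_c = n₂/n₁, giving n₂/n₁ = sin 51.27° = 0.7801.
Then tan θ_B = n₂/n₁ = 0.7801, so θ_B = arctan 0.7801 = 37.96°.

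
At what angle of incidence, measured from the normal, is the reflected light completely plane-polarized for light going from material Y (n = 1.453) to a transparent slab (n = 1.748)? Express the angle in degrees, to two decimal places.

θ_B ≈ 50.27°

tan θ_B = n₂/n₁ = 1.748/1.453 = 1.2030.
So θ_B = arctan 1.2030 = 50.27°.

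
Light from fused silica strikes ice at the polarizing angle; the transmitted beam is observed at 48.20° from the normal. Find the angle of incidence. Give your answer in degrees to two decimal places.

θ_B ≈ 41.80°

Brewster's condition makes the reflected and refracted beams perpendicular: θ_B + θ_t = 90°.
So θ_B = 90° − θ_t = 90° − 48.20° = 41.80°.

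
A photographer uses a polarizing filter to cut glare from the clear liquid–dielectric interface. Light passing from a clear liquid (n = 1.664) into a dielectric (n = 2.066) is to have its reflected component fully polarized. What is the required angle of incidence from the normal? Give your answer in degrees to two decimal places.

At Brewster's angle the reflected and refracted rays are perpendicular, which with Snell's law gives tan θ_B = n₂/n₁.
tan θ_B = n₂/n₁ = 2.066/1.664 = 1.2416.
So θ_B = arctan 1.2416 = 51.15°.

θ_B ≈ 51.15°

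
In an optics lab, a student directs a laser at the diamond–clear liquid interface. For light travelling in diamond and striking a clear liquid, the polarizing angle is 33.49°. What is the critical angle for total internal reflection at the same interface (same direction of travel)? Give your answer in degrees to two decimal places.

θ_c ≈ 41.42°

From Brewster, n₂/n₁ = tan θ_B = tan 33.49° = 0.6616.
Then sin θ_c = n₂/n₁ = 0.6616, so θ_c = arcsin 0.6616 = 41.42°.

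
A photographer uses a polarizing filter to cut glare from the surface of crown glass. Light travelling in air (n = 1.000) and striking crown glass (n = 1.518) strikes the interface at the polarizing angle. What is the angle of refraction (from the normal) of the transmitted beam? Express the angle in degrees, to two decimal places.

θ_t ≈ 33.38°

tan θ_B = n₂/n₁ = 1.518/1.000 = 1.5180, so θ_B = 56.62°.
The refracted ray is perpendicular to the reflected ray, so θ_t = 90° − θ_B = 33.38°.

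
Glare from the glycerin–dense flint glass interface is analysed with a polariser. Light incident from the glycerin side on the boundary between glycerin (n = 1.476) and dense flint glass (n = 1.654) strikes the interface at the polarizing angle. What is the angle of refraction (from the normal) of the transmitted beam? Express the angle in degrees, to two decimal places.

First find Brewster's angle: tan θ_B = 1.654/1.476 = 1.1206, giving θ_B = 48.25°.
The refracted ray is perpendicular to the reflected ray, so θ_t = 90° − θ_B = 41.75°.

θ_t ≈ 41.75°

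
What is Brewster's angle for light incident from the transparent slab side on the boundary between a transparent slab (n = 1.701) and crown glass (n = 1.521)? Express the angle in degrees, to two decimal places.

The reflected p-component vanishes when tan θ_B = n₂/n₁.
tan θ_B = n₂/n₁ = 1.521/1.701 = 0.8942.
So θ_B = arctan 0.8942 = 41.80°.

θ_B ≈ 41.80°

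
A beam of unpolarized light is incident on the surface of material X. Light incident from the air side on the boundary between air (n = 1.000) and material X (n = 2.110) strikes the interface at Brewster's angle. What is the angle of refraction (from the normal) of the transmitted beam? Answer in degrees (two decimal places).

θ_t ≈ 25.36°

θ_B = arctan(n₂/n₁) = arctan(2.110/1.000) = 64.64°.
The refracted ray is perpendicular to the reflected ray, so θ_t = 90° − θ_B = 25.36°.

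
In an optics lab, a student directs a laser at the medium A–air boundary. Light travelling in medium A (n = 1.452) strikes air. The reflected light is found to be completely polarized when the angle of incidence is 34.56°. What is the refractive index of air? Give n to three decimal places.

At Brewster's angle, tan θ_B = n₂/n₁ with n₁ on the incident side (medium A) and n₂ on the transmitted side (air).
n₂ = n₁ tan θ_B = 1.452 × tan 34.56° = 1.000.

n ≈ 1.000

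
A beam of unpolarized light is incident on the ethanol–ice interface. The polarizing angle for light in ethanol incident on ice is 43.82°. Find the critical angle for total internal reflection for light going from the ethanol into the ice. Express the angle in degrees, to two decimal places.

tan θ_B = n₂/n₁ = tan 43.82° = 0.9596.
Total internal reflection: sin θ_c = n₂/n₁ = 0.9596.
θ_c = arcsin(0.9596) = 73.67°.

θ_c ≈ 73.67°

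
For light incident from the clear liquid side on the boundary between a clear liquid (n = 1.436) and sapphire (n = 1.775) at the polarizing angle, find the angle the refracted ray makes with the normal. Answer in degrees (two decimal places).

θ_B = arctan(n₂/n₁) = arctan(1.775/1.436) = 51.03°.
Since θ_B + θ_t = 90° at Brewster incidence, θ_t = 90° − 51.03° = 38.97°.

θ_t ≈ 38.97°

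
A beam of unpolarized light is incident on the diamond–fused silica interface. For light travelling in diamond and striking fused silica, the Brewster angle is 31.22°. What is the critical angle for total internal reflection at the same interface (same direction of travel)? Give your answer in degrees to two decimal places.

n₂/n₁ = tan 31.22° = 0.6061; the critical angle satisfies sin θ_c = n₂/n₁.
θ_c = arcsin(0.6061) = 37.31°.

θ_c ≈ 37.31°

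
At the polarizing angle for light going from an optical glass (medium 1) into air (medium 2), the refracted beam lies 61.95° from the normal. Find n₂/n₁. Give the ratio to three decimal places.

n₂/n₁ ≈ 0.533

θ_B + θ_t = 90°, so θ_B = 90° − 61.95° = 28.05°.
tan θ_B = n₂/n₁, so n₂/n₁ = tan 28.05° = 0.533.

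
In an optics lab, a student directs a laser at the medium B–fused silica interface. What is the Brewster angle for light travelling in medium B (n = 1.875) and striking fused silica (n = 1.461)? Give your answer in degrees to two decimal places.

tan θ_B = n₂/n₁ = 1.461/1.875 = 0.7792.
So θ_B = arctan 0.7792 = 37.93°.

θ_B ≈ 37.93°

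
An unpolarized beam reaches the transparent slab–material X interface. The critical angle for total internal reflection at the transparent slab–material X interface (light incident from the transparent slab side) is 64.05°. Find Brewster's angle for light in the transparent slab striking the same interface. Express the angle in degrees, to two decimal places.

θ_B ≈ 41.96°

n₂/n₁ = sin θ_c = sin 64.05° = 0.8992.
tan θ_B equals the same ratio, so θ_B = arctan(0.8992) = 41.96°.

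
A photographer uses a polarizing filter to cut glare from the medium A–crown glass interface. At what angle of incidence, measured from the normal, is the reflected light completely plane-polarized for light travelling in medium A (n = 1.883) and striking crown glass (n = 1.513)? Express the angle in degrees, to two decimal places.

θ_B ≈ 38.78°

tan θ_B = n₂/n₁ = 1.513/1.883 = 0.8035.
θ_B = arctan(0.8035) = 38.78°.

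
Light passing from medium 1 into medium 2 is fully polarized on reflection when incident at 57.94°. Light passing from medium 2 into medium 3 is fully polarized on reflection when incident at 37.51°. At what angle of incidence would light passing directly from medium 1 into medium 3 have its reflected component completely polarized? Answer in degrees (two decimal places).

Each Brewster angle gives a ratio: n₂/n₁ = tan 57.94° = 1.5966, n₃/n₂ = tan 37.51° = 0.7676.
n₃/n₁ = 1.2256. Then tan θ_B(1→3) = n₃/n₁, so θ_B(1→3) = arctan(1.2256) = 50.79°.

θ_B ≈ 50.79°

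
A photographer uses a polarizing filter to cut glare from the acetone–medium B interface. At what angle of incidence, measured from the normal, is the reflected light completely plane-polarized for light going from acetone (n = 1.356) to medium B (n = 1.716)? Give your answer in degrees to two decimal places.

θ_B ≈ 51.68°

At Brewster's angle the reflected and refracted rays are perpendicular, which with Snell's law gives tan θ_B = n₂/n₁.
tan θ_B = n₂/n₁ = 1.716/1.356 = 1.2655.
So θ_B = arctan 1.2655 = 51.68°.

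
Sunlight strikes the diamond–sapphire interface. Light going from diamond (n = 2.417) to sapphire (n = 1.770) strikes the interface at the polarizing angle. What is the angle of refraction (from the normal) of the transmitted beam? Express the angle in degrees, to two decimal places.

θ_t ≈ 53.78°

θ_B = arctan(n₂/n₁) = arctan(1.770/2.417) = 36.22°.
Since θ_B + θ_t = 90° at Brewster incidence, θ_t = 90° − 36.22° = 53.78°.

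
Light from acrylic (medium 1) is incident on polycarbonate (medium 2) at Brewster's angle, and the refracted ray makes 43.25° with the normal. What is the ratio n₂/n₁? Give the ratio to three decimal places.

n₂/n₁ ≈ 1.063

At Brewster incidence θ_B = 90° − θ_t = 90° − 43.25° = 46.75°.
Then n₂/n₁ = tan θ_B = tan 46.75° = 1.063.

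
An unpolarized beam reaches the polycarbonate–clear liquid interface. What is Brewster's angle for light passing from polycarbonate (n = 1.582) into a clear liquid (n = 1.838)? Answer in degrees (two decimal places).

θ_B ≈ 49.28°

The reflected p-component vanishes when tan θ_B = n₂/n₁.
Brewster's condition: tan θ_B = n₂/n₁ = 1.838/1.582 = 1.1618.
So θ_B = arctan 1.1618 = 49.28°.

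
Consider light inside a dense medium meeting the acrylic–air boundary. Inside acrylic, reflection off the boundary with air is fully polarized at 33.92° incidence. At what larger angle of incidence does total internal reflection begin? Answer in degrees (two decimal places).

θ_c ≈ 42.26°

tan θ_B = n₂/n₁ = tan 33.92° = 0.6725.
Total internal reflection: sin θ_c = n₂/n₁ = 0.6725.
θ_c = arcsin(0.6725) = 42.26°.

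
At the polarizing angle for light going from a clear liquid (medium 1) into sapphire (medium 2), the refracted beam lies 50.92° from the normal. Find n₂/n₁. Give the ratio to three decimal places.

θ_B + θ_t = 90°, so θ_B = 90° − 50.92° = 39.08°.
tan θ_B = n₂/n₁, so n₂/n₁ = tan 39.08° = 0.812.

n₂/n₁ ≈ 0.812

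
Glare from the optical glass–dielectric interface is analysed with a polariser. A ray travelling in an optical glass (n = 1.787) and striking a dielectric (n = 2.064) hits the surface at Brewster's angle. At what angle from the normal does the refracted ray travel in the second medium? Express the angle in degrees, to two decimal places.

First find Brewster's angle: tan θ_B = 2.064/1.787 = 1.1550, giving θ_B = 49.11°.
At Brewster's angle the reflected and refracted rays are perpendicular, so θ_t = 90° − θ_B = 90° − 49.11° = 40.89°.

θ_t ≈ 40.89°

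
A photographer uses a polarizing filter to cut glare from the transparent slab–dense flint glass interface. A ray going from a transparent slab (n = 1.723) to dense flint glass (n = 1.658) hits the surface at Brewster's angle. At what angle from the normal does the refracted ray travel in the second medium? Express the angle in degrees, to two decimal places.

θ_t ≈ 46.10°

θ_B = arctan(n₂/n₁) = arctan(1.658/1.723) = 43.90°.
Since θ_B + θ_t = 90° at Brewster incidence, θ_t = 90° − 43.90° = 46.10°.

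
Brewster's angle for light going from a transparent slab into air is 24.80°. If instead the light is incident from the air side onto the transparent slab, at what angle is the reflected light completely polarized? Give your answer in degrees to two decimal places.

The two Brewster angles are complementary: θ_B' = 90° − θ_B = 90° − 24.80° = 65.20°.

θ_B' ≈ 65.20°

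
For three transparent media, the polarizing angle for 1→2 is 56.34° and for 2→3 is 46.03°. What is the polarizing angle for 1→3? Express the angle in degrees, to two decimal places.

θ_B ≈ 57.28°

Each Brewster angle gives a ratio: n₂/n₁ = tan 56.34° = 1.5017, n₃/n₂ = tan 46.03° = 1.0366.
n₃/n₁ = 1.5567. Then tan θ_B(1→3) = n₃/n₁, so θ_B(1→3) = arctan(1.5567) = 57.28°.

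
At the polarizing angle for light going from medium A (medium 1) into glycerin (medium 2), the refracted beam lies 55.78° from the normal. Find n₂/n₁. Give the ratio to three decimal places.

n₂/n₁ ≈ 0.680

θ_B + θ_t = 90°, so θ_B = 90° − 55.78° = 34.22°.
Then n₂/n₁ = tan θ_B = tan 34.22° = 0.680.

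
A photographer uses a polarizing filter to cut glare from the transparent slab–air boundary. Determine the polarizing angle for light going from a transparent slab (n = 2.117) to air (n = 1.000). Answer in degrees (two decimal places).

Brewster's condition: tan θ_B = n₂/n₁ = 1.000/2.117 = 0.4724.
So θ_B = arctan 0.4724 = 25.28°.

θ_B ≈ 25.28°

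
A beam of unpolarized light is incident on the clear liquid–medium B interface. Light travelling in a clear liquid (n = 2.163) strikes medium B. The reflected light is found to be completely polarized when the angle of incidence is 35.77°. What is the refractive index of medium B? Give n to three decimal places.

At the polarizing angle, tan θ_B = n₂/n₁ with n₁ on the incident side (a clear liquid) and n₂ on the transmitted side (medium B).
n₂ = n₁ tan θ_B = 2.163 × tan 35.77° = 1.558.

n ≈ 1.558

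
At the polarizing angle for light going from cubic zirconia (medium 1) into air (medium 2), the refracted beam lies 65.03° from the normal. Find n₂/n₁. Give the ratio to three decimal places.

θ_B + θ_t = 90°, so θ_B = 90° − 65.03° = 24.97°.
tan θ_B = n₂/n₁, so n₂/n₁ = tan 24.97° = 0.466.

n₂/n₁ ≈ 0.466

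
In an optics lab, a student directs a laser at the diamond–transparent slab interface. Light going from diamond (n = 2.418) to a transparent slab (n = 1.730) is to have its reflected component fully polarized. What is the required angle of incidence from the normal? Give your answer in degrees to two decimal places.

The reflected p-component vanishes when tan θ_B = n₂/n₁.
Here n₂/n₁ = 1.730/2.418 = 0.7155, and Brewster's law gives tan θ_B = n₂/n₁.
θ_B = arctan(0.7155) = 35.58°.

θ_B ≈ 35.58°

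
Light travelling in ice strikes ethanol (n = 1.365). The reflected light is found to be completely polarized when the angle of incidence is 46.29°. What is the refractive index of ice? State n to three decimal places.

n ≈ 1.305

Brewster's law: tan θ_B = n₂/n₁ (light incident in ice, refracted into ethanol).
n₁ = n₂ / tan θ_B = 1.365 / tan 46.29° = 1.305.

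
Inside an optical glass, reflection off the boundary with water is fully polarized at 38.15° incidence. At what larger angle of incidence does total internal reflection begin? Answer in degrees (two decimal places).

tan θ_B = n₂/n₁ = tan 38.15° = 0.7855.
Total internal reflection: sin θ_c = n₂/n₁ = 0.7855.
θ_c = arcsin(0.7855) = 51.77°.

θ_c ≈ 51.77°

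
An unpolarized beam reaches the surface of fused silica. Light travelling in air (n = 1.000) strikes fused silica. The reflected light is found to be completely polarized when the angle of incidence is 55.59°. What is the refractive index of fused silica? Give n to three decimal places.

Full polarization of the reflected beam means tan θ_B = n₂/n₁, where n₁ is the incident medium (air).
n₂ = n₁ tan θ_B = 1.000 × tan 55.59° = 1.460.

n ≈ 1.460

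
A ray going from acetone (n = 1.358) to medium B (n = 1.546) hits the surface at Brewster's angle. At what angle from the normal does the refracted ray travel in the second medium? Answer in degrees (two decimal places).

θ_B = arctan(n₂/n₁) = arctan(1.546/1.358) = 48.70°.
Since θ_B + θ_t = 90° at Brewster incidence, θ_t = 90° − 48.70° = 41.30°.

θ_t ≈ 41.30°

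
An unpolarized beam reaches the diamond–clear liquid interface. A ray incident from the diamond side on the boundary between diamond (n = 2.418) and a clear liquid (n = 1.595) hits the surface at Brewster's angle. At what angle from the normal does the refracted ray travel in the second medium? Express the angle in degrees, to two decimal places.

θ_B = arctan(n₂/n₁) = arctan(1.595/2.418) = 33.41°.
Since θ_B + θ_t = 90° at Brewster incidence, θ_t = 90° − 33.41° = 56.59°.

θ_t ≈ 56.59°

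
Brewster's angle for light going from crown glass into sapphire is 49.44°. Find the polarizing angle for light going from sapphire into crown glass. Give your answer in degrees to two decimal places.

θ_B' ≈ 40.56°

Reversing the direction swaps n₁ and n₂, so tan θ_B' = 1/tan θ_B and θ_B' = 90° − θ_B.
Hence θ_B' = 90° − 49.44° = 40.56°.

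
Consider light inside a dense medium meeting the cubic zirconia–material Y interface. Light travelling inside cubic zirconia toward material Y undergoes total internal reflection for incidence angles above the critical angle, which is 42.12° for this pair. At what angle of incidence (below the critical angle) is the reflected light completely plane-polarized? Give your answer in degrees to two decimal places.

θ_B ≈ 33.85°

At the critical angle sin θ_c = n₂/n₁, giving n₂/n₁ = sin 42.12° = 0.6707.
Then tan θ_B = n₂/n₁ = 0.6707, so θ_B = arctan 0.6707 = 33.85°.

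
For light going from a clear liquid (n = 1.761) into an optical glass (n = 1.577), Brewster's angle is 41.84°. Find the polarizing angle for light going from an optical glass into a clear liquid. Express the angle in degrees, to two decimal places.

θ_B' ≈ 48.16°

tan θ_B' = n₁/n₂ = 1/tan θ_B, so θ_B' = 90° − θ_B.
θ_B' = 90° − 41.84° = 48.16°.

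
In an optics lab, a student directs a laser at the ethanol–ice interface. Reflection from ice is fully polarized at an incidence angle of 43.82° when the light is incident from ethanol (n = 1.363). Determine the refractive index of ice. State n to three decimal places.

n ≈ 1.308

At Brewster's angle, tan θ_B = n₂/n₁ with n₁ on the incident side (ethanol) and n₂ on the transmitted side (ice).
n₂ = n₁ tan θ_B = 1.363 × tan 43.82° = 1.308.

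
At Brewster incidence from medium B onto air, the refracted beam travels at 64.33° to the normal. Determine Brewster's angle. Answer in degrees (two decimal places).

Since the reflected and refracted rays are at right angles at the polarizing angle, θ_B + θ_t = 90°.
θ_B = 90° − 64.33° = 25.67°.

θ_B ≈ 25.67°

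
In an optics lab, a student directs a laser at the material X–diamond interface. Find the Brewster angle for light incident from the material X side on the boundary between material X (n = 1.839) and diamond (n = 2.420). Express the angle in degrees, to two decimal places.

Here n₂/n₁ = 2.420/1.839 = 1.3159, and Brewster's law gives tan θ_B = n₂/n₁. Taking the arctangent, θ_B = 52.77°.

θ_B ≈ 52.77°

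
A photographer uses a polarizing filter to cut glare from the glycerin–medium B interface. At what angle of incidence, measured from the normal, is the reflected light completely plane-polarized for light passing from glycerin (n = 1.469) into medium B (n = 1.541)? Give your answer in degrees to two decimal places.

Brewster's condition: tan θ_B = n₂/n₁ = 1.541/1.469 = 1.0490.
θ_B = arctan(1.0490) = 46.37°.

θ_B ≈ 46.37°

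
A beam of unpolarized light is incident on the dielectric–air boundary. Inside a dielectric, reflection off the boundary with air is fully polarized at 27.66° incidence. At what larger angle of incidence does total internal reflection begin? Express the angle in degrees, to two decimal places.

θ_c ≈ 31.61°

tan θ_B = n₂/n₁ = tan 27.66° = 0.5241.
Total internal reflection: sin θ_c = n₂/n₁ = 0.5241.
θ_c = arcsin(0.5241) = 31.61°.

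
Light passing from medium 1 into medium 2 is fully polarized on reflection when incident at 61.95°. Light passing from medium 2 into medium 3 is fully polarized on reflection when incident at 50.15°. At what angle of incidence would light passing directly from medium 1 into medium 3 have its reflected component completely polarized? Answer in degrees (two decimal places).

tan θ_B(1→2) = n₂/n₁ = tan 61.95° = 1.8768.
tan θ_B(2→3) = n₃/n₂ = tan 50.15° = 1.1981.
Multiplying, n₃/n₁ = 1.8768 × 1.1981 = 2.2486, and θ_B(1→3) = arctan 2.2486 = 66.02°.

θ_B ≈ 66.02°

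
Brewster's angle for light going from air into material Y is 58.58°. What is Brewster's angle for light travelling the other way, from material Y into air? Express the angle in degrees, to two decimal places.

θ_B' ≈ 31.42°

The two Brewster angles are complementary: θ_B' = 90° − θ_B = 90° − 58.58° = 31.42°.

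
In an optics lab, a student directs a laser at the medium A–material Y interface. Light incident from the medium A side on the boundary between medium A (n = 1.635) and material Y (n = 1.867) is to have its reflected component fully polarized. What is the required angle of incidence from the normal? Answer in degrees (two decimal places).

The reflected p-component vanishes when tan θ_B = n₂/n₁.
tan θ_B = n₂/n₁ = 1.867/1.635 = 1.1419.
θ_B = arctan(1.1419) = 48.79°.

θ_B ≈ 48.79°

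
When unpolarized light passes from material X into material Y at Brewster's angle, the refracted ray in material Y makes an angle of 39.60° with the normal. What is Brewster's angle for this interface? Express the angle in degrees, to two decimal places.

Brewster's condition makes the reflected and refracted beams perpendicular: θ_B + θ_t = 90°.
θ_B = 90° − 39.60° = 50.40°.

θ_B ≈ 50.40°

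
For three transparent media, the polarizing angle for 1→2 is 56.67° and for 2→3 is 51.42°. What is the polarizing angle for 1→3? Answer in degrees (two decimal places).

tan θ_B(1→2) = n₂/n₁ = tan 56.67° = 1.5206.
tan θ_B(2→3) = n₃/n₂ = tan 51.42° = 1.2536.
n₃/n₁ = 1.9062. Then tan θ_B(1→3) = n₃/n₁, so θ_B(1→3) = arctan(1.9062) = 62.32°.

θ_B ≈ 62.32°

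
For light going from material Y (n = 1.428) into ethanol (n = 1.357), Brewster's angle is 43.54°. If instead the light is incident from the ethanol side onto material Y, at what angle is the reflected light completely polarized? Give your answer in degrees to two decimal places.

θ_B' ≈ 46.46°

The two Brewster angles are complementary: θ_B' = 90° − θ_B = 90° − 43.54° = 46.46°.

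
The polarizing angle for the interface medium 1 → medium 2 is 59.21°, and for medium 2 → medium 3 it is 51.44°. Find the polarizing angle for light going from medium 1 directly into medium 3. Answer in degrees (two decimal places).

Each Brewster angle gives a ratio: n₂/n₁ = tan 59.21° = 1.6782, n₃/n₂ = tan 51.44° = 1.2545.
Multiplying, n₃/n₁ = 1.6782 × 1.2545 = 2.1052, and θ_B(1→3) = arctan 2.1052 = 64.59°.

θ_B ≈ 64.59°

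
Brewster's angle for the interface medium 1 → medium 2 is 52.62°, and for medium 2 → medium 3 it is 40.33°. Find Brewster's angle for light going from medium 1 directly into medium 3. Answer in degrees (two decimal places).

θ_B ≈ 48.02°

n₂/n₁ = tan 52.62° = 1.3089 and n₃/n₂ = tan 40.33° = 0.8490.
Multiplying, n₃/n₁ = 1.3089 × 0.8490 = 1.1112, and θ_B(1→3) = arctan 1.1112 = 48.02°.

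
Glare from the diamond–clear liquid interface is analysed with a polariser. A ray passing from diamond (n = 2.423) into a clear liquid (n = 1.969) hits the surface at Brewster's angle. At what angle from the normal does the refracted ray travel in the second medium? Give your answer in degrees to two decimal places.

θ_B = arctan(n₂/n₁) = arctan(1.969/2.423) = 39.10°.
Since θ_B + θ_t = 90° at Brewster incidence, θ_t = 90° − 39.10° = 50.90°.

θ_t ≈ 50.90°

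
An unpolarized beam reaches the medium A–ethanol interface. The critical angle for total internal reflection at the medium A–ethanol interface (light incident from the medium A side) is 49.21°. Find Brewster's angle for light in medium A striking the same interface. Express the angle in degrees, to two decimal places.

θ_B ≈ 37.13°

n₂/n₁ = sin θ_c = sin 49.21° = 0.7571.
tan θ_B equals the same ratio, so θ_B = arctan(0.7571) = 37.13°.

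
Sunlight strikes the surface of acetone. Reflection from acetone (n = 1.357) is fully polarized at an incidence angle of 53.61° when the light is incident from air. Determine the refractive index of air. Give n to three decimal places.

n ≈ 1.000

At Brewster's angle, tan θ_B = n₂/n₁ with n₁ on the incident side (air) and n₂ on the transmitted side (acetone).
n₁ = n₂ / tan θ_B = 1.357 / tan 53.61° = 1.000.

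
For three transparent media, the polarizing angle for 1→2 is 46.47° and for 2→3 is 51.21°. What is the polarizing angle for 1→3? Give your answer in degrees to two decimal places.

Each Brewster angle gives a ratio: n₂/n₁ = tan 46.47° = 1.0527, n₃/n₂ = tan 51.21° = 1.2442.
Multiplying, n₃/n₁ = 1.0527 × 1.2442 = 1.3097, and θ_B(1→3) = arctan 1.3097 = 52.64°.

θ_B ≈ 52.64°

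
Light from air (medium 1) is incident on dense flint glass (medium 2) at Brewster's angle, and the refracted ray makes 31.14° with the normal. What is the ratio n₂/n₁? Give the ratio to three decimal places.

At Brewster incidence θ_B = 90° − θ_t = 90° − 31.14° = 58.86°.
Then n₂/n₁ = tan θ_B = tan 58.86° = 1.655.

n₂/n₁ ≈ 1.655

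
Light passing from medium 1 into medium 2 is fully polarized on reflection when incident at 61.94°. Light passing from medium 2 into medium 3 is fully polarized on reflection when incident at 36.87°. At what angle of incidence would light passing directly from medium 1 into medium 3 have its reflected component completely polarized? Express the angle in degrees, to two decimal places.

n₂/n₁ = tan 61.94° = 1.8760 and n₃/n₂ = tan 36.87° = 0.7500.
So n₃/n₁ = (n₂/n₁)(n₃/n₂) = 1.8760 × 0.7500 = 1.4070.
θ_B(1→3) = arctan(1.4070) = 54.60°.

θ_B ≈ 54.60°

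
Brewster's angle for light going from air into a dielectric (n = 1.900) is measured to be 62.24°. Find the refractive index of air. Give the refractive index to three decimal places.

At Brewster's angle, tan θ_B = n₂/n₁ with n₁ on the incident side (air) and n₂ on the transmitted side (a dielectric).
n₁ = n₂ / tan θ_B = 1.900 / tan 62.24° = 1.000.

n ≈ 1.000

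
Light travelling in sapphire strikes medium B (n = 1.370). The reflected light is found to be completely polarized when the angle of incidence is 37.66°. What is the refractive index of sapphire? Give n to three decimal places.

At Brewster's angle, tan θ_B = n₂/n₁ with n₁ on the incident side (sapphire) and n₂ on the transmitted side (medium B).
n₁ = n₂ / tan θ_B = 1.370 / tan 37.66° = 1.775.

n ≈ 1.775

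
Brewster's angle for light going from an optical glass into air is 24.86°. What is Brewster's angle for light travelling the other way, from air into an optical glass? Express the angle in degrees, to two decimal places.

θ_B' ≈ 65.14°

Reversing the direction swaps n₁ and n₂, so tan θ_B' = 1/tan θ_B and θ_B' = 90° − θ_B.
Hence θ_B' = 90° − 24.86° = 65.14°.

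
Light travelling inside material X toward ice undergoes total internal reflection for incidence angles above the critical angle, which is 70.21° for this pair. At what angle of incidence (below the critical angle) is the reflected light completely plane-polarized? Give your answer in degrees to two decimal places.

n₂/n₁ = sin θ_c = sin 70.21° = 0.9409.
tan θ_B equals the same ratio, so θ_B = arctan(0.9409) = 43.26°.

θ_B ≈ 43.26°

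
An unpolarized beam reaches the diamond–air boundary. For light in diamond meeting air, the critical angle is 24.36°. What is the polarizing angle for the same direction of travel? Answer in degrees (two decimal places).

θ_B ≈ 22.41°

sin θ_c = n₂/n₁, so n₂/n₁ = sin 24.36° = 0.4125.
Brewster: tan θ_B = n₂/n₁ = 0.4125.
θ_B = arctan(0.4125) = 22.41°.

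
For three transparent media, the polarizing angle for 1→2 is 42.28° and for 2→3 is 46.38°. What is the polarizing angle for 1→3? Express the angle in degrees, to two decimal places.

Each Brewster angle gives a ratio: n₂/n₁ = tan 42.28° = 0.9093, n₃/n₂ = tan 46.38° = 1.0494.
n₃/n₁ = 0.9542. Then tan θ_B(1→3) = n₃/n₁, so θ_B(1→3) = arctan(0.9542) = 43.66°.

θ_B ≈ 43.66°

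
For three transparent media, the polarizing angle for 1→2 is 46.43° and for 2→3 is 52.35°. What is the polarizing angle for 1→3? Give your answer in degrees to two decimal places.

θ_B ≈ 53.72°

Each Brewster angle gives a ratio: n₂/n₁ = tan 46.43° = 1.0512, n₃/n₂ = tan 52.35° = 1.2962.
n₃/n₁ = 1.3626. Then tan θ_B(1→3) = n₃/n₁, so θ_B(1→3) = arctan(1.3626) = 53.72°.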